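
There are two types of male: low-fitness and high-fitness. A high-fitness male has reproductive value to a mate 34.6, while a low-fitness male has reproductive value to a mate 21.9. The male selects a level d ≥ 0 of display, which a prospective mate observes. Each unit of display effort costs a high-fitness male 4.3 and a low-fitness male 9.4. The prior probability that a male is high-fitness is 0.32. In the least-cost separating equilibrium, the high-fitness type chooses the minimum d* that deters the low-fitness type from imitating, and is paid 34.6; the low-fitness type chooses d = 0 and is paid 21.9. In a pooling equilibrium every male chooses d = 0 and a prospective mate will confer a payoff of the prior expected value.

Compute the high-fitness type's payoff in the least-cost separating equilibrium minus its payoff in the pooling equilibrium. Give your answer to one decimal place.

Least-cost separating signal: d* solves 21.9 = 34.6 − 9.4·d*, so d* = (34.6 − 21.9)/9.4 ≈ 1.3511.
High-fitness type's separating payoff: 34.6 − 4.3 × d* = 34.6 − 4.3 × (34.6 − 21.9)/9.4 = 34.6 − 54.61/9.4 ≈ 28.790.
Pooling payoff: 0.32 × 34.6 + 0.68 × 21.9 = 25.964.
Difference: 28.790 − 25.964 = 2.826, i.e. 2.8 to one decimal place.
The high-fitness type prefers to separate.

2.8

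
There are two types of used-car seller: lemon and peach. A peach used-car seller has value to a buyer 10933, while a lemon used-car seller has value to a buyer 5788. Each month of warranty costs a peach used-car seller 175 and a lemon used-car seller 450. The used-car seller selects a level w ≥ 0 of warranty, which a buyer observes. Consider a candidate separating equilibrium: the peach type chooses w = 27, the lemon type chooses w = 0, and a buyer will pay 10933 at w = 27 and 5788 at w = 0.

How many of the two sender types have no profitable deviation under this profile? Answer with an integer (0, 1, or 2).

2

Lemon type: stay at 0 → 5788; mimic → 10933 − 450 × 27 = -1217. IC holds (5788 ≥ -1217).
Peach type: signal → 10933 − 175 × 27 = 6208; deviate to 0 → 5788. IC holds (6208 ≥ 5788).
2 of 2 constraints hold, so this is a separating equilibrium.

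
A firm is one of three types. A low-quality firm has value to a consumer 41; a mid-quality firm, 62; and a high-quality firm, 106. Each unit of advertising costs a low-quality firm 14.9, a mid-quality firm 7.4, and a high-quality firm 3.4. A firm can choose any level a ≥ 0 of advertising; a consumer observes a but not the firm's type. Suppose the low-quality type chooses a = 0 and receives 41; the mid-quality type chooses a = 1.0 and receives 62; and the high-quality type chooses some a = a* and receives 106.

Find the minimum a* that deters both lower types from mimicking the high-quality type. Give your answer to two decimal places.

Mid-quality type (on-path payoff 62 − 7.4×1.0 = 54.6) won't mimic when 54.6 ≥ 106 − 7.4·a*, i.e. a* ≥ 6.95.
Low-quality type (on-path payoff 41) won't mimic when 41 ≥ 106 − 14.9·a*, i.e. a* ≥ 4.36.
Both must hold, so a* = max(4.36, 6.95) = 6.95. The mid-quality type's constraint binds.

6.95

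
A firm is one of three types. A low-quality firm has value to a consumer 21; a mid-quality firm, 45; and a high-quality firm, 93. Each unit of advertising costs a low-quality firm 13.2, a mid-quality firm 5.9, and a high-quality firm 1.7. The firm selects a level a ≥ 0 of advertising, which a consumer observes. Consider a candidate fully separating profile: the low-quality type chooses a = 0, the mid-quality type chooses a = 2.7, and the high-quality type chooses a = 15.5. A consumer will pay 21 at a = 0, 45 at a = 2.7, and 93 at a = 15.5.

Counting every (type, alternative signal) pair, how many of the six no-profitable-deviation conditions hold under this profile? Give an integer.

Mid-quality (own payoff 45 − 5.9×2.7 = 29.07): to a=0 gives 21 → no gain ✓; to a=15.5 gives 93 − 5.9×15.5 = 1.55 → no gain ✓.
High-quality (own payoff 93 − 1.7×15.5 = 66.65): to a=0 gives 21 → no gain ✓; to a=2.7 gives 45 − 1.7×2.7 = 40.41 → no gain ✓.
Low-quality (own payoff 21): to a=2.7 gives 45 − 13.2×2.7 = 9.36 → no gain ✓; to a=15.5 gives 93 − 13.2×15.5 = -111.6 → no gain ✓.
6 of the 6 constraints hold; this profile is a separating equilibrium.

6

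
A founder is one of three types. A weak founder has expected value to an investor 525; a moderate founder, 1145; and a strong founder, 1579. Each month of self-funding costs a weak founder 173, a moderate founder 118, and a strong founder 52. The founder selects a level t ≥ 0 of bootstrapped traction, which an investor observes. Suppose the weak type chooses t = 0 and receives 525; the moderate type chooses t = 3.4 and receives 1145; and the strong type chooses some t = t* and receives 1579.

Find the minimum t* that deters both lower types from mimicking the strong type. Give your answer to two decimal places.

Moderate type (on-path payoff 1145 − 118×3.4 = 743.8) won't mimic when 743.8 ≥ 1579 − 118·t*, i.e. t* ≥ 7.08.
Weak type (on-path payoff 525) won't mimic when 525 ≥ 1579 − 173·t*, i.e. t* ≥ 6.09.
Both must hold, so t* = max(6.09, 7.08) = 7.08. The moderate type's constraint binds.

7.08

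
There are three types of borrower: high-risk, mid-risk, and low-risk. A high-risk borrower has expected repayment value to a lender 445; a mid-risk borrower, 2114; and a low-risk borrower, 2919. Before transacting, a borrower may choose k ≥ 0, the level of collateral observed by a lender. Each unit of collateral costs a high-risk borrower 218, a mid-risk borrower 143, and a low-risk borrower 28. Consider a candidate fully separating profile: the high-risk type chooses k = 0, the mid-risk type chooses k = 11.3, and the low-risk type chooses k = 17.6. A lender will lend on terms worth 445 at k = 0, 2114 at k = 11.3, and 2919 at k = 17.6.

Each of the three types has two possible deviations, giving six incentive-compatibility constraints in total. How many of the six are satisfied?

6

Low-risk (own payoff 2919 − 28×17.6 = 2426.2): to k=0 gives 445 → no gain ✓; to k=11.3 gives 2114 − 28×11.3 = 1797.6 → no gain ✓.
High-risk (own payoff 445): to k=11.3 gives 2114 − 218×11.3 = -349.4 → no gain ✓; to k=17.6 gives 2919 − 218×17.6 = -917.8 → no gain ✓.
Mid-risk (own payoff 2114 − 143×11.3 = 498.1): to k=0 gives 445 → no gain ✓; to k=17.6 gives 2919 − 143×17.6 = 402.2 → no gain ✓.
6 of the 6 constraints hold; this profile is a separating equilibrium.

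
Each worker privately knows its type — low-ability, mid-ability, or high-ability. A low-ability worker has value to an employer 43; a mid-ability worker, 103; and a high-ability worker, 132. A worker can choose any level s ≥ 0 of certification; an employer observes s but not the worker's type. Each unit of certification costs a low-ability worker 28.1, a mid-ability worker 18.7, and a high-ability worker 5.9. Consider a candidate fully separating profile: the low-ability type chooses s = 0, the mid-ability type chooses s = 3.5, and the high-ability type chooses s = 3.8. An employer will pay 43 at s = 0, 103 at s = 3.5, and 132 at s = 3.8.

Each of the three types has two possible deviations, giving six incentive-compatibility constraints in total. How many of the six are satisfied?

Low-ability (own payoff 43): to s=3.5 gives 103 − 28.1×3.5 = 4.65 → no gain ✓; to s=3.8 gives 132 − 28.1×3.8 = 25.22 → no gain ✓.
Mid-ability (own payoff 103 − 18.7×3.5 = 37.55): to s=0 gives 43 → profitable ✗; to s=3.8 gives 132 − 18.7×3.8 = 60.94 → profitable ✗.
High-ability (own payoff 132 − 5.9×3.8 = 109.58): to s=0 gives 43 → no gain ✓; to s=3.5 gives 103 − 5.9×3.5 = 82.35 → no gain ✓.
4 of the 6 constraints hold; not an equilibrium.

4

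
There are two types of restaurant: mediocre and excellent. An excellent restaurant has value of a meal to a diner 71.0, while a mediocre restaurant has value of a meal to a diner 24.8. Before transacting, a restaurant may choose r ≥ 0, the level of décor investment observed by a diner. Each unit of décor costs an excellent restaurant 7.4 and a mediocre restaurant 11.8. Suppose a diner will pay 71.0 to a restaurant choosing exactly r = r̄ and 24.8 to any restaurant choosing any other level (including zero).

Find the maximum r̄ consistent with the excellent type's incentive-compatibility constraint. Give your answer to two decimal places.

Choosing r̄ yields the excellent type 71.0 − 7.4·r̄; choosing zero yields 24.8.
The excellent type is indifferent at 71.0 − 7.4·r̄ = 24.8, i.e. r̄ = (71.0 − 24.8) / 7.4 ≈ 6.24.
For any r̄ above 6.24 the excellent type would rather pool at zero, so separation collapses.

6.24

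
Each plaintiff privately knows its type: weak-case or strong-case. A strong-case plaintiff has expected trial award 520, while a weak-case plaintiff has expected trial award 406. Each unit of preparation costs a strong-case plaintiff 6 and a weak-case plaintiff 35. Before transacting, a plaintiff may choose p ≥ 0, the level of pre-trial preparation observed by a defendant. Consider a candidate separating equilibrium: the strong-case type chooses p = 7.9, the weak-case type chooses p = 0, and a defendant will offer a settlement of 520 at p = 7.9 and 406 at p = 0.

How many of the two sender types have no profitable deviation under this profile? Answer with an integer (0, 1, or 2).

Strong-case type: signal → 520 − 6 × 7.9 = 472.6; deviate to 0 → 406. IC holds (472.6 ≥ 406).
Weak-case type: stay at 0 → 406; mimic → 520 − 35 × 7.9 = 243.5. IC holds (406 ≥ 243.5).
2 of 2 constraints hold, so this is a separating equilibrium.

2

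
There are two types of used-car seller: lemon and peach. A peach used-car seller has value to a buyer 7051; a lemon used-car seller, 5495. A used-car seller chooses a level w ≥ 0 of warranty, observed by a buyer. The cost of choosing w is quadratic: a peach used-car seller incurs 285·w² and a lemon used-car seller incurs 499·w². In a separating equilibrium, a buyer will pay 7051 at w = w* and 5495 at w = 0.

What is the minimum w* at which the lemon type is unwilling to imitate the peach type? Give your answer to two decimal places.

1.77

The lemon type at w = 0 receives 5495; imitating at w* yields 7051 − 499·w*².
Indifference: 5495 = 7051 − 499·w*², so w*² = (7051 − 5495) / 499 ≈ 3.1182.
w* = √3.1182 ≈ 1.77.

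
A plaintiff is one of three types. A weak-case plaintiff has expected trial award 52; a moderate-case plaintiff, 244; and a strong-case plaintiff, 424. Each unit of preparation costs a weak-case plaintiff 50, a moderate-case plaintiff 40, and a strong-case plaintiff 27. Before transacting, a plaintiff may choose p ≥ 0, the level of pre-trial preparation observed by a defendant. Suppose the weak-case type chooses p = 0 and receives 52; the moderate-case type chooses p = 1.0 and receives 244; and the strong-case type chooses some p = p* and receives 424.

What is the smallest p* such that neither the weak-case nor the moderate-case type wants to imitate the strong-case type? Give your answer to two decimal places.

Moderate-case type (on-path payoff 244 − 40×1.0 = 204) won't mimic when 204 ≥ 424 − 40·p*, i.e. p* ≥ 5.50.
Weak-case type (on-path payoff 52) won't mimic when 52 ≥ 424 − 50·p*, i.e. p* ≥ 7.44.
Both must hold, so p* = max(7.44, 5.50) = 7.44. The weak-case type's constraint binds.

7.44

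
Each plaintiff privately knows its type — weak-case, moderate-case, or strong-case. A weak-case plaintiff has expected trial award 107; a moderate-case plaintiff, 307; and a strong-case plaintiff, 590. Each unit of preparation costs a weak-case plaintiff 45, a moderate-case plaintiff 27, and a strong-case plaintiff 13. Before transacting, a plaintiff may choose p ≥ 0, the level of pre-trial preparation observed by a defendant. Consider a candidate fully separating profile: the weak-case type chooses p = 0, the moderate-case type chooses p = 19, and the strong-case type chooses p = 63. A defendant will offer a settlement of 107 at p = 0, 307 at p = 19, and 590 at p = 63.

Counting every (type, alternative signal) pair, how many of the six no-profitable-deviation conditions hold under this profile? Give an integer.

Moderate-case (own payoff 307 − 27×19 = -206): to p=0 gives 107 → profitable ✗; to p=63 gives 590 − 27×63 = -1111 → no gain ✓.
Weak-case (own payoff 107): to p=19 gives 307 − 45×19 = -548 → no gain ✓; to p=63 gives 590 − 45×63 = -2245 → no gain ✓.
Strong-case (own payoff 590 − 13×63 = -229): to p=0 gives 107 → profitable ✗; to p=19 gives 307 − 13×19 = 60 → profitable ✗.
3 of the 6 constraints hold; not an equilibrium.

3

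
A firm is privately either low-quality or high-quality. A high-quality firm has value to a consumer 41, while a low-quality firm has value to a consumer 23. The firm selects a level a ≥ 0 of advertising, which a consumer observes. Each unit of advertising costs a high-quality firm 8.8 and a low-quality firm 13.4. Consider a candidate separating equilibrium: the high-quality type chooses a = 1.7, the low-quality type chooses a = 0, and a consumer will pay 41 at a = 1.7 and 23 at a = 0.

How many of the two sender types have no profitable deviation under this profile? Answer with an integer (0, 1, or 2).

2

Low-quality type: stay at 0 → 23; mimic → 41 − 13.4 × 1.7 = 18.22. IC holds (23 ≥ 18.22).
High-quality type: signal → 41 − 8.8 × 1.7 = 26.04; deviate to 0 → 23. IC holds (26.04 ≥ 23).
2 of 2 constraints hold, so this is a separating equilibrium.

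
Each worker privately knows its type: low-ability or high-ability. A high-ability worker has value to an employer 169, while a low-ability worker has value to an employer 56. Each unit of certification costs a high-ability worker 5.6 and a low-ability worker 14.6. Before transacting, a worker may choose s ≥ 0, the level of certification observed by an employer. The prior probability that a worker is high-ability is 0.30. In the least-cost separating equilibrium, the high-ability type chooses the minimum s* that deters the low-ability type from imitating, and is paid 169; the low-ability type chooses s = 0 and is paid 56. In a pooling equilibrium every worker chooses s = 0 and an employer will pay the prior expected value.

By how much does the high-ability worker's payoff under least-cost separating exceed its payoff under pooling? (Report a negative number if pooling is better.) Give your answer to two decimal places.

Least-cost separating signal: s* solves 56 = 169 − 14.6·s*, so s* = (169 − 56)/14.6 ≈ 7.7397.
High-ability type's separating payoff: 169 − 5.6 × s* = 169 − 5.6 × (169 − 56)/14.6 = 169 − 632.8/14.6 ≈ 125.6575.
Pooling payoff: 0.30 × 169 + 0.70 × 56 = 89.9.
Difference: 125.6575 − 89.9 = 35.7575, i.e. 35.76 to two decimal places.
The high-ability type prefers to separate.

35.76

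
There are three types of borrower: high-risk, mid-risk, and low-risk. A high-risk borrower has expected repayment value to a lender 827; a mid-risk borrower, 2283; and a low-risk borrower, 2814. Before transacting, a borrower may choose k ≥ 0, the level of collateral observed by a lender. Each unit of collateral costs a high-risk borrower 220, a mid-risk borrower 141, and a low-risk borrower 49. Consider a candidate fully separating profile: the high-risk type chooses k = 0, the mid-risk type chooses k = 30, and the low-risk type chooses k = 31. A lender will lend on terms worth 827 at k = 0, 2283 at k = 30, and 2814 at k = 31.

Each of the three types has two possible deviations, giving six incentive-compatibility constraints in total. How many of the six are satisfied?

4

Mid-risk (own payoff 2283 − 141×30 = -1947): to k=0 gives 827 → profitable ✗; to k=31 gives 2814 − 141×31 = -1557 → profitable ✗.
Low-risk (own payoff 2814 − 49×31 = 1295): to k=0 gives 827 → no gain ✓; to k=30 gives 2283 − 49×30 = 813 → no gain ✓.
High-risk (own payoff 827): to k=30 gives 2283 − 220×30 = -4317 → no gain ✓; to k=31 gives 2814 − 220×31 = -4006 → no gain ✓.
4 of the 6 constraints hold; not an equilibrium.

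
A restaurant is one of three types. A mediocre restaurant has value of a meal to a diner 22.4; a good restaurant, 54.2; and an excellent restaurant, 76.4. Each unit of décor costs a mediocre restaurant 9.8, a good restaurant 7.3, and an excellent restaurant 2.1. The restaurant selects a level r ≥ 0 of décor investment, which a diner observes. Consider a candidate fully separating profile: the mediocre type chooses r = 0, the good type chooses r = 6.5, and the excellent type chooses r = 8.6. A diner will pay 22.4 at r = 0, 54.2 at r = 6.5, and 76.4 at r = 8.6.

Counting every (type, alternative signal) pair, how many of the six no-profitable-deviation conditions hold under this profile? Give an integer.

4

Excellent (own payoff 76.4 − 2.1×8.6 = 58.34): to r=0 gives 22.4 → no gain ✓; to r=6.5 gives 54.2 − 2.1×6.5 = 40.55 → no gain ✓.
Mediocre (own payoff 22.4): to r=6.5 gives 54.2 − 9.8×6.5 = -9.5 → no gain ✓; to r=8.6 gives 76.4 − 9.8×8.6 = -7.88 → no gain ✓.
Good (own payoff 54.2 − 7.3×6.5 = 6.75): to r=0 gives 22.4 → profitable ✗; to r=8.6 gives 76.4 − 7.3×8.6 = 13.62 → profitable ✗.
4 of the 6 constraints hold; not an equilibrium.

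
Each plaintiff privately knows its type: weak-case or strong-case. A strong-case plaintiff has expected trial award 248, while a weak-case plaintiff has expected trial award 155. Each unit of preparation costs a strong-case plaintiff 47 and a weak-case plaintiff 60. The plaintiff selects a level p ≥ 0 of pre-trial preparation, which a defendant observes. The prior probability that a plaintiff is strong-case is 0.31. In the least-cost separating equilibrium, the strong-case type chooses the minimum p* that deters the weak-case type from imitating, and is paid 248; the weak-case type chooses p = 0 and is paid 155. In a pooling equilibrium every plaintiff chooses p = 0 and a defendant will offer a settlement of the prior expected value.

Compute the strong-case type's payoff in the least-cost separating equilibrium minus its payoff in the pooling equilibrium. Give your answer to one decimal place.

-8.7

Least-cost separating signal: p* solves 155 = 248 − 60·p*, so p* = (248 − 155)/60 = 1.55.
Strong-case type's separating payoff: 248 − 47 × p* = 248 − 47 × (248 − 155)/60 = 248 − 4371/60 = 175.15.
Pooling payoff: 0.31 × 248 + 0.69 × 155 = 183.83.
Difference: 175.15 − 183.83 = -8.68, i.e. -8.7 to one decimal place.
The strong-case type would prefer the pooling outcome.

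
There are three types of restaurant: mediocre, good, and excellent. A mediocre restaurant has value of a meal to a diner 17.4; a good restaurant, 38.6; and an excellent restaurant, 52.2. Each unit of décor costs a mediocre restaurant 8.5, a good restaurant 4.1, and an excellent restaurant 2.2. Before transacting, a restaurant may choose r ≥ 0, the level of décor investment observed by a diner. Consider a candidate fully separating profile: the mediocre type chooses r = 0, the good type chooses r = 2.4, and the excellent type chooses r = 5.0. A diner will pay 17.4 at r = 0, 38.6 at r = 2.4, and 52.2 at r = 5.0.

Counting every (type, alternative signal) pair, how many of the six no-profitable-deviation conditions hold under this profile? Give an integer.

Excellent (own payoff 52.2 − 2.2×5.0 = 41.2): to r=0 gives 17.4 → no gain ✓; to r=2.4 gives 38.6 − 2.2×2.4 = 33.32 → no gain ✓.
Mediocre (own payoff 17.4): to r=2.4 gives 38.6 − 8.5×2.4 = 18.2 → profitable ✗; to r=5.0 gives 52.2 − 8.5×5.0 = 9.7 → no gain ✓.
Good (own payoff 38.6 − 4.1×2.4 = 28.76): to r=0 gives 17.4 → no gain ✓; to r=5.0 gives 52.2 − 4.1×5.0 = 31.7 → profitable ✗.
4 of the 6 constraints hold; not an equilibrium.

4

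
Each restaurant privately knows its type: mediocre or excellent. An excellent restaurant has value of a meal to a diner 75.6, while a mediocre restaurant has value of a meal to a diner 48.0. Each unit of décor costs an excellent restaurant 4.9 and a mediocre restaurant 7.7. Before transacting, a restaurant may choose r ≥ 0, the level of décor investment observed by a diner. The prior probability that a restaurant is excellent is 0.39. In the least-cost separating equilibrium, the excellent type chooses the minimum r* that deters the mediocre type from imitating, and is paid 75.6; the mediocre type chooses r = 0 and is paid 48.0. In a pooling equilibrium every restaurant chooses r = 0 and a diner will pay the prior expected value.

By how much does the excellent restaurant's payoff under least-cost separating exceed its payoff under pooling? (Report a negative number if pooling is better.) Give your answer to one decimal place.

-0.7

Least-cost separating signal: r* solves 48.0 = 75.6 − 7.7·r*, so r* = (75.6 − 48.0)/7.7 ≈ 3.5844.
Excellent type's separating payoff: 75.6 − 4.9 × r* = 75.6 − 4.9 × (75.6 − 48.0)/7.7 = 75.6 − 135.24/7.7 ≈ 58.036.
Pooling payoff: 0.39 × 75.6 + 0.61 × 48.0 = 58.764.
Difference: 58.036 − 58.764 = -0.728, i.e. -0.7 to one decimal place.
The excellent type would prefer the pooling outcome.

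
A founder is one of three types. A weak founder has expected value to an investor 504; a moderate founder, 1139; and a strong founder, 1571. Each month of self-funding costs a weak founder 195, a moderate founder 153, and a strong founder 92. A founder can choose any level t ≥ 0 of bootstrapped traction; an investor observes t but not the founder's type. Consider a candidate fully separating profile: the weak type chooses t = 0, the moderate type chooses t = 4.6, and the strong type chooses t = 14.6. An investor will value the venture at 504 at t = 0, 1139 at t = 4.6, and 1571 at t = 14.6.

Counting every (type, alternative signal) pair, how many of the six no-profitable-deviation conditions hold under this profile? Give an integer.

3

Moderate (own payoff 1139 − 153×4.6 = 435.2): to t=0 gives 504 → profitable ✗; to t=14.6 gives 1571 − 153×14.6 = -662.8 → no gain ✓.
Strong (own payoff 1571 − 92×14.6 = 227.8): to t=0 gives 504 → profitable ✗; to t=4.6 gives 1139 − 92×4.6 = 715.8 → profitable ✗.
Weak (own payoff 504): to t=4.6 gives 1139 − 195×4.6 = 242 → no gain ✓; to t=14.6 gives 1571 − 195×14.6 = -1276 → no gain ✓.
3 of the 6 constraints hold; not an equilibrium.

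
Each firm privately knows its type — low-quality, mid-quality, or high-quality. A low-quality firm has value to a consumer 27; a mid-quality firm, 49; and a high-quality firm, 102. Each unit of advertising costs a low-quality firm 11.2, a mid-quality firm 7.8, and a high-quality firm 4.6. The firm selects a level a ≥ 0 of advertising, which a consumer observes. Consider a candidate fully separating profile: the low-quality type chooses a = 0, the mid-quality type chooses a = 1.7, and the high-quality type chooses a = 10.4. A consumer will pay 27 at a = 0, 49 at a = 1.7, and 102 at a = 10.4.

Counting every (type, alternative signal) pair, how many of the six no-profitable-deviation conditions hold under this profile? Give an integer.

Mid-quality (own payoff 49 − 7.8×1.7 = 35.74): to a=0 gives 27 → no gain ✓; to a=10.4 gives 102 − 7.8×10.4 = 20.88 → no gain ✓.
High-quality (own payoff 102 − 4.6×10.4 = 54.16): to a=0 gives 27 → no gain ✓; to a=1.7 gives 49 − 4.6×1.7 = 41.18 → no gain ✓.
Low-quality (own payoff 27): to a=1.7 gives 49 − 11.2×1.7 = 29.96 → profitable ✗; to a=10.4 gives 102 − 11.2×10.4 = -14.48 → no gain ✓.
5 of the 6 constraints hold; not an equilibrium.

5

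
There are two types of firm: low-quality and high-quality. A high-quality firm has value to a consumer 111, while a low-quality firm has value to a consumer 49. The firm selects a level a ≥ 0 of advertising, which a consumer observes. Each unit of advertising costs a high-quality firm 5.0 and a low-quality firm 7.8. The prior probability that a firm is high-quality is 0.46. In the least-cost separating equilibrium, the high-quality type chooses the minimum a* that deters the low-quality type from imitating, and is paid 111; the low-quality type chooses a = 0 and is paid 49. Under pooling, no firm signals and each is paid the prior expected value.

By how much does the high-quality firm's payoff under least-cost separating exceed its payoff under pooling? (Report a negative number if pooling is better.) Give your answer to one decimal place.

Least-cost separating signal: a* solves 49 = 111 − 7.8·a*, so a* = (111 − 49)/7.8 ≈ 7.9487.
High-quality type's separating payoff: 111 − 5.0 × a* = 111 − 5.0 × (111 − 49)/7.8 = 111 − 310/7.8 ≈ 71.256.
Pooling payoff: 0.46 × 111 + 0.54 × 49 = 77.52.
Difference: 71.256 − 77.52 = -6.264, i.e. -6.3 to one decimal place.
The high-quality type would prefer the pooling outcome.

-6.3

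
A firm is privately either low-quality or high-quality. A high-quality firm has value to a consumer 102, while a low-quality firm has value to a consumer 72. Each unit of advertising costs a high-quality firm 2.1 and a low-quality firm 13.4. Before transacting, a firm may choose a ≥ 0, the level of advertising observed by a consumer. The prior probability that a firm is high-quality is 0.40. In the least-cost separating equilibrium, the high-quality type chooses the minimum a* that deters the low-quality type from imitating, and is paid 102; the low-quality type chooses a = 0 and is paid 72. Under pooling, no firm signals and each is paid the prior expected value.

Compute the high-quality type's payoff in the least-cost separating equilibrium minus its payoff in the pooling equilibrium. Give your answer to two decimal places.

Least-cost separating signal: a* solves 72 = 102 − 13.4·a*, so a* = (102 − 72)/13.4 ≈ 2.2388.
High-quality type's separating payoff: 102 − 2.1 × a* = 102 − 2.1 × (102 − 72)/13.4 = 102 − 63/13.4 ≈ 97.2985.
Pooling payoff: 0.40 × 102 + 0.60 × 72 = 84.
Difference: 97.2985 − 84 = 13.2985, i.e. 13.30 to two decimal places.
The high-quality type prefers to separate.

13.30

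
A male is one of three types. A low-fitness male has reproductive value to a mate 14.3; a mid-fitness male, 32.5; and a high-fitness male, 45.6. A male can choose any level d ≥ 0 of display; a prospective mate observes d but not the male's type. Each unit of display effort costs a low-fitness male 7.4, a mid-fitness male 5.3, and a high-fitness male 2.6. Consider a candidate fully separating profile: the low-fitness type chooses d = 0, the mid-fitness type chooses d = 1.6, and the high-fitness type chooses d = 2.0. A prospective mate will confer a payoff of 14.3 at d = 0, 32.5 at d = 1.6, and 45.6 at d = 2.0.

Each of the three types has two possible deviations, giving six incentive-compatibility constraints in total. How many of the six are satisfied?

3

Low-fitness (own payoff 14.3): to d=1.6 gives 32.5 − 7.4×1.6 = 20.66 → profitable ✗; to d=2.0 gives 45.6 − 7.4×2.0 = 30.8 → profitable ✗.
High-fitness (own payoff 45.6 − 2.6×2.0 = 40.4): to d=0 gives 14.3 → no gain ✓; to d=1.6 gives 32.5 − 2.6×1.6 = 28.34 → no gain ✓.
Mid-fitness (own payoff 32.5 − 5.3×1.6 = 24.02): to d=0 gives 14.3 → no gain ✓; to d=2.0 gives 45.6 − 5.3×2.0 = 35 → profitable ✗.
3 of the 6 constraints hold; not an equilibrium.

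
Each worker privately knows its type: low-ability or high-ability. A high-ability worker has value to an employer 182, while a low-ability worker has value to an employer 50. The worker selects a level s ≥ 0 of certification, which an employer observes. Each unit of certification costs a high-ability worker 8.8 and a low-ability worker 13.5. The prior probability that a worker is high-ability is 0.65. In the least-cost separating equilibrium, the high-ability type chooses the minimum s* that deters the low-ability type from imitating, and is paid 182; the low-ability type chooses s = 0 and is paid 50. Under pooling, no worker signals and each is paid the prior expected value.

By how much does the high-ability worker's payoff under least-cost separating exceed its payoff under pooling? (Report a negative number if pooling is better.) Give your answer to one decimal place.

-39.8

Least-cost separating signal: s* solves 50 = 182 − 13.5·s*, so s* = (182 − 50)/13.5 ≈ 9.7778.
High-ability type's separating payoff: 182 − 8.8 × s* = 182 − 8.8 × (182 − 50)/13.5 = 182 − 1161.6/13.5 ≈ 95.956.
Pooling payoff: 0.65 × 182 + 0.35 × 50 = 135.8.
Difference: 95.956 − 135.8 = -39.844, i.e. -39.8 to one decimal place.
The high-ability type would prefer the pooling outcome.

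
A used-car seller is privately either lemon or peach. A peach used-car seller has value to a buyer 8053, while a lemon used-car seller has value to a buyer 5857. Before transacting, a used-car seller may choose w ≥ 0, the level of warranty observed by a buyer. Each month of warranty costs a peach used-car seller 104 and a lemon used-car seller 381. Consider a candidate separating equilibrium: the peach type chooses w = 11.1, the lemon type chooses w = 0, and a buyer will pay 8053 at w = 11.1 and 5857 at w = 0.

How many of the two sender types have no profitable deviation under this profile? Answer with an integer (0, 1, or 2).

2

Peach type: signal → 8053 − 104 × 11.1 = 6898.6; deviate to 0 → 5857. IC holds (6898.6 ≥ 5857).
Lemon type: stay at 0 → 5857; mimic → 8053 − 381 × 11.1 = 3823.9. IC holds (5857 ≥ 3823.9).
2 of 2 constraints hold, so this is a separating equilibrium.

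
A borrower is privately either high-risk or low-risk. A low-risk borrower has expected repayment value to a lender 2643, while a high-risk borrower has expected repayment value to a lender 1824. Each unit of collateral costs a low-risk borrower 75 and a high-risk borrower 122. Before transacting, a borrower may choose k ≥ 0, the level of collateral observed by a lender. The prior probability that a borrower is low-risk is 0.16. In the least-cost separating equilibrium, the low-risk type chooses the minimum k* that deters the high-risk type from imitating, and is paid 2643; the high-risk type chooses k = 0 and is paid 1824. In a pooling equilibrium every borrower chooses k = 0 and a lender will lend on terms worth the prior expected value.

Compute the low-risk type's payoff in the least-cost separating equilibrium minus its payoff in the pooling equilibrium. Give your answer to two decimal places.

184.48

Least-cost separating signal: k* solves 1824 = 2643 − 122·k*, so k* = (2643 − 1824)/122 ≈ 6.7131.
Low-risk type's separating payoff: 2643 − 75 × k* = 2643 − 75 × (2643 − 1824)/122 = 2643 − 61425/122 ≈ 2139.5164.
Pooling payoff: 0.16 × 2643 + 0.84 × 1824 = 1955.04.
Difference: 2139.5164 − 1955.04 = 184.4764, i.e. 184.48 to two decimal places.
The low-risk type prefers to separate.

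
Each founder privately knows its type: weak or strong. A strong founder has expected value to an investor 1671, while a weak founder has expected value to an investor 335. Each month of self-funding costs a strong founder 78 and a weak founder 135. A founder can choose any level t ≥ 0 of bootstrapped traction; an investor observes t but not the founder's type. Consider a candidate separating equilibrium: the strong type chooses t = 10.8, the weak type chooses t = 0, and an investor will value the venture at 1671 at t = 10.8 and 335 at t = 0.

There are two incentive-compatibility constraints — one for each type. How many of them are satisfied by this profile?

2

Strong type: signal → 1671 − 78 × 10.8 = 828.6; deviate to 0 → 335. IC holds (828.6 ≥ 335).
Weak type: stay at 0 → 335; mimic → 1671 − 135 × 10.8 = 213. IC holds (335 ≥ 213).
2 of 2 constraints hold, so this is a separating equilibrium.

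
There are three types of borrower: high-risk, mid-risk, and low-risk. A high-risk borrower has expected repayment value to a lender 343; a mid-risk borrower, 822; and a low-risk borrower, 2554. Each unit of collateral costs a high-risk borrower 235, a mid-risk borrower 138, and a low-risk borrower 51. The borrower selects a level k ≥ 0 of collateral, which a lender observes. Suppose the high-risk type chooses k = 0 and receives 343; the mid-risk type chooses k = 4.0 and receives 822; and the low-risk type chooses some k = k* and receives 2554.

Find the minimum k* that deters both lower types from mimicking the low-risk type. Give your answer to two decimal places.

Mid-risk type (on-path payoff 822 − 138×4.0 = 270) won't mimic when 270 ≥ 2554 − 138·k*, i.e. k* ≥ 16.55.
High-risk type (on-path payoff 343) won't mimic when 343 ≥ 2554 − 235·k*, i.e. k* ≥ 9.41.
Both must hold, so k* = max(9.41, 16.55) = 16.55. The mid-risk type's constraint binds.

16.55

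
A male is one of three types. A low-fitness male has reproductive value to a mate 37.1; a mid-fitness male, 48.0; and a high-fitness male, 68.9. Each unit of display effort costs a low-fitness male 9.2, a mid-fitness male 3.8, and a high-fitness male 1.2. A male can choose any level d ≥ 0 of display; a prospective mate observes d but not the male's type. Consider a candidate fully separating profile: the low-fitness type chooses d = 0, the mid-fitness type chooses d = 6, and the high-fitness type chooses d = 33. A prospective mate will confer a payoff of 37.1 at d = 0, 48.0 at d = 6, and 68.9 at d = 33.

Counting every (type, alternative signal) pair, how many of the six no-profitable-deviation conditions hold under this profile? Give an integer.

High-fitness (own payoff 68.9 − 1.2×33 = 29.3): to d=0 gives 37.1 → profitable ✗; to d=6 gives 48.0 − 1.2×6 = 40.8 → profitable ✗.
Low-fitness (own payoff 37.1): to d=6 gives 48.0 − 9.2×6 = -7.2 → no gain ✓; to d=33 gives 68.9 − 9.2×33 = -234.7 → no gain ✓.
Mid-fitness (own payoff 48.0 − 3.8×6 = 25.2): to d=0 gives 37.1 → profitable ✗; to d=33 gives 68.9 − 3.8×33 = -56.5 → no gain ✓.
3 of the 6 constraints hold; not an equilibrium.

3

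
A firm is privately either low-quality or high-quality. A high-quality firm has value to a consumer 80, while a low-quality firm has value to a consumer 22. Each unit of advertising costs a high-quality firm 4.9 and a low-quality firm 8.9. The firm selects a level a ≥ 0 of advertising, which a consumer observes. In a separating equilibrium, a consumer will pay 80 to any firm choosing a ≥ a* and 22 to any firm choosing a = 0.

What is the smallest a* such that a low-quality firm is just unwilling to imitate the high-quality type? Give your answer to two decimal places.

6.52

A low-quality firm choosing a = 0 receives 22.
Imitating at a* instead would pay 80 at cost 8.9·a*, netting 80 − 8.9·a*.
Indifference: 22 = 80 − 8.9·a*, so a* = (80 − 22) / 8.9 ≈ 6.52.
This is the low-quality type's binding incentive-compatibility constraint; any a ≥ 6.52 sustains separation on that side.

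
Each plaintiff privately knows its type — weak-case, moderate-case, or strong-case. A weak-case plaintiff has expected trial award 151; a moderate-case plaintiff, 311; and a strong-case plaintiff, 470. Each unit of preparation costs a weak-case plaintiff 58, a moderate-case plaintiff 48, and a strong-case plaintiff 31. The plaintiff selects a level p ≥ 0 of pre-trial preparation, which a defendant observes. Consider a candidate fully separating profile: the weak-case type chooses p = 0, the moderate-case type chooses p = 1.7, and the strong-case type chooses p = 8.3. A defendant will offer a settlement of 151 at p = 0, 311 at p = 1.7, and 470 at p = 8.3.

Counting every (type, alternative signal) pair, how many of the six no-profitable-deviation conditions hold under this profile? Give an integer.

4

Moderate-case (own payoff 311 − 48×1.7 = 229.4): to p=0 gives 151 → no gain ✓; to p=8.3 gives 470 − 48×8.3 = 71.6 → no gain ✓.
Strong-case (own payoff 470 − 31×8.3 = 212.7): to p=0 gives 151 → no gain ✓; to p=1.7 gives 311 − 31×1.7 = 258.3 → profitable ✗.
Weak-case (own payoff 151): to p=1.7 gives 311 − 58×1.7 = 212.4 → profitable ✗; to p=8.3 gives 470 − 58×8.3 = -11.4 → no gain ✓.
4 of the 6 constraints hold; not an equilibrium.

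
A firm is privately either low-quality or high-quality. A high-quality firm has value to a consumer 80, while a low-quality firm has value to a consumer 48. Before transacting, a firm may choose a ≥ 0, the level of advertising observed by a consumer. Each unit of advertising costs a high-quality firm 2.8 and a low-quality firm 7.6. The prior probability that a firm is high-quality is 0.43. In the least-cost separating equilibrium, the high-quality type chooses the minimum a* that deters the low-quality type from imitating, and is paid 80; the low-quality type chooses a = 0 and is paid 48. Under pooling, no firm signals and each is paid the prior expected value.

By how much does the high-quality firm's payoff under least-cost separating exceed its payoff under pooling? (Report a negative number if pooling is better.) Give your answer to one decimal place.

6.5

Least-cost separating signal: a* solves 48 = 80 − 7.6·a*, so a* = (80 − 48)/7.6 ≈ 4.2105.
High-quality type's separating payoff: 80 − 2.8 × a* = 80 − 2.8 × (80 − 48)/7.6 = 80 − 89.6/7.6 ≈ 68.211.
Pooling payoff: 0.43 × 80 + 0.57 × 48 = 61.76.
Difference: 68.211 − 61.76 = 6.451, i.e. 6.5 to one decimal place.
The high-quality type prefers to separate.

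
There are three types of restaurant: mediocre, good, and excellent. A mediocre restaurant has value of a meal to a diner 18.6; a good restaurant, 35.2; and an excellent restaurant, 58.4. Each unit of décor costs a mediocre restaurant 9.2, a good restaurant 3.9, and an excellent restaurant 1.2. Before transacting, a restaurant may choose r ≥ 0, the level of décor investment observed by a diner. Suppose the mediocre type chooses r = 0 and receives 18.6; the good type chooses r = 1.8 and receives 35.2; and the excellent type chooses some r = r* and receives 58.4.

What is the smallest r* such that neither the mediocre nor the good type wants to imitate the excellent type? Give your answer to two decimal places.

Mediocre type (on-path payoff 18.6) won't mimic when 18.6 ≥ 58.4 − 9.2·r*, i.e. r* ≥ 4.33.
Good type (on-path payoff 35.2 − 3.9×1.8 = 28.18) won't mimic when 28.18 ≥ 58.4 − 3.9·r*, i.e. r* ≥ 7.75.
Both must hold, so r* = max(4.33, 7.75) = 7.75. The good type's constraint binds.

7.75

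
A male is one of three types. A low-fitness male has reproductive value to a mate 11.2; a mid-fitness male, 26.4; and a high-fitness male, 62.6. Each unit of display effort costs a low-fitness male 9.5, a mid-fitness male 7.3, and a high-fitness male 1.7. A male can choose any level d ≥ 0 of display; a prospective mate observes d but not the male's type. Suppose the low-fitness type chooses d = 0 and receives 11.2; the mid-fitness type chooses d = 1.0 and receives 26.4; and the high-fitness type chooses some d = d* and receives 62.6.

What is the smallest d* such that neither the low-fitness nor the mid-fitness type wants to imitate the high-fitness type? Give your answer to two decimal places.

5.96

Low-fitness type (on-path payoff 11.2) won't mimic when 11.2 ≥ 62.6 − 9.5·d*, i.e. d* ≥ 5.41.
Mid-fitness type (on-path payoff 26.4 − 7.3×1.0 = 19.1) won't mimic when 19.1 ≥ 62.6 − 7.3·d*, i.e. d* ≥ 5.96.
Both must hold, so d* = max(5.41, 5.96) = 5.96. The mid-fitness type's constraint binds.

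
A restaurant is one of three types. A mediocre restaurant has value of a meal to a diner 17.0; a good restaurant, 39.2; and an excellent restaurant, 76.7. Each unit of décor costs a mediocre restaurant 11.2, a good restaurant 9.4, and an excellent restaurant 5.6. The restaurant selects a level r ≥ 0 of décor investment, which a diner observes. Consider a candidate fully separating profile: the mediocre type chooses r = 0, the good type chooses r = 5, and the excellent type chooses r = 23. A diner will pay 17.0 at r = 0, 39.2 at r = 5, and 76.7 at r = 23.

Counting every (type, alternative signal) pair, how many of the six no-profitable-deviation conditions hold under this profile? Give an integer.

3

Mediocre (own payoff 17.0): to r=5 gives 39.2 − 11.2×5 = -16.8 → no gain ✓; to r=23 gives 76.7 − 11.2×23 = -180.9 → no gain ✓.
Good (own payoff 39.2 − 9.4×5 = -7.8): to r=0 gives 17.0 → profitable ✗; to r=23 gives 76.7 − 9.4×23 = -139.5 → no gain ✓.
Excellent (own payoff 76.7 − 5.6×23 = -52.1): to r=0 gives 17.0 → profitable ✗; to r=5 gives 39.2 − 5.6×5 = 11.2 → profitable ✗.
3 of the 6 constraints hold; not an equilibrium.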